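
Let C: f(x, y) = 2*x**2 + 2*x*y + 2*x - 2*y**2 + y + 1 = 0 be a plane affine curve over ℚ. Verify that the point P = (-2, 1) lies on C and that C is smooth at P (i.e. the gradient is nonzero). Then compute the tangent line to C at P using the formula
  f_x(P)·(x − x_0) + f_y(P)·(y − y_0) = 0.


Tangent line at P: -4*x - 7*y - 1 = 0.

Step 1: f(-2, 1) = 0, so P lies on C.
Step 2: partial derivatives
  f_x(x, y) = 4*x + 2*y + 2, f_y(x, y) = 2*x - 4*y + 1.
  f_x(P) = -4, f_y(P) = -7 (gradient nonzero, so P is smooth).
Step 3: tangent line at P: -4·(x − -2) + -7·(y − 1) = 0.
Expanding: -4*x - 7*y - 1 = 0.


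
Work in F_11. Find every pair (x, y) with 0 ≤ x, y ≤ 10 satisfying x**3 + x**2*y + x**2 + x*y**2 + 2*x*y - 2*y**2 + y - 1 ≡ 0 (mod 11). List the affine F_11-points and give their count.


Affine F_11-points: {(0, 8), (0, 9), (1, 6), (1, 9), (2, 0), (4, 7), (4, 8), (5, 4), (5, 6), (7, 2), (7, 5), (9, 6), (9, 8)}; count = 13.

For each of the 121 pairs (x, y) ∈ F_11², evaluate f(x, y) mod 11. Record the zeros.
  x = 0: [0↦10, 1↦9, 2↦4, 3↦6, 4↦4, 5↦9, 6↦10, 7↦7, 8↦0, 9↦0, 10↦7]  zeros at y ∈ {8, 9}
  x = 1: [0↦1, 1↦4, 2↦5, 3↦4, 4↦1, 5↦7, 6↦0, 7↦2, 8↦2, 9↦0, 10↦7]  zeros at y ∈ {6, 9}
  x = 2: [0↦0, 1↦9, 2↦7, 3↦5, 4↦3, 5↦1, 6↦10, 7↦8, 8↦6, 9↦4, 10↦2]  zeros at y ∈ {0}
  x = 3: [0↦2, 1↦8, 2↦5, 3↦4, 4↦5, 5↦8, 6↦2, 7↦9, 8↦7, 9↦7, 10↦9]  zeros at y ∈ ∅
  x = 4: [0↦2, 1↦7, 2↦5, 3↦7, 4↦2, 5↦1, 6↦4, 7↦0, 8↦0, 9↦4, 10↦1]  zeros at y ∈ {7, 8}
  x = 5: [0↦6, 1↦1, 2↦2, 3↦9, 4↦0, 5↦8, 6↦0, 7↦9, 8↦2, 9↦1, 10↦6]  zeros at y ∈ {4, 6}
  x = 6: [0↦9, 1↦7, 2↦2, 3↦5, 4↦5, 5↦2, 6↦7, 7↦9, 8↦8, 9↦4, 10↦8]  zeros at y ∈ ∅
  x = 7: [0↦6, 1↦9, 2↦0, 3↦1, 4↦1, 5↦0, 6↦9, 7↦6, 8↦2, 9↦8, 10↦2]  zeros at y ∈ {2, 5}
  x = 8: [0↦3, 1↦2, 2↦2, 3↦3, 4↦5, 5↦8, 6↦1, 7↦6, 8↦1, 9↦8, 10↦5]  zeros at y ∈ ∅
  x = 9: [0↦6, 1↦3, 2↦3, 3↦6, 4↦1, 5↦10, 6↦0, 7↦4, 8↦0, 9↦10, 10↦1]  zeros at y ∈ {6, 8}
  x = 10: [0↦10, 1↦7, 2↦9, 3↦5, 4↦6, 5↦1, 6↦1, 7↦6, 8↦5, 9↦9, 10↦7]  zeros at y ∈ ∅
Collecting zeros: affine points = {(0, 8), (0, 9), (1, 6), (1, 9), (2, 0), (4, 7), (4, 8), (5, 4), (5, 6), (7, 2), (7, 5), (9, 6), (9, 8)}.
Total count |C(F_11)_aff| = 13.


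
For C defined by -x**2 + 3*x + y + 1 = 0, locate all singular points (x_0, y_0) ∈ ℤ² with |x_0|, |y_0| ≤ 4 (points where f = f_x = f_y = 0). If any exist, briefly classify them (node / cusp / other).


No singular points in the scanned grid; C is smooth there.

Compute partial derivatives:
  f_x = 3 - 2*x.
  f_y = 1.
f_y = 1 is a nonzero constant, so f_y never vanishes: no point (x, y) can satisfy f = f_x = f_y = 0. In particular no (x, y) ∈ {−4, ..., 4}² is singular; the curve is smooth.


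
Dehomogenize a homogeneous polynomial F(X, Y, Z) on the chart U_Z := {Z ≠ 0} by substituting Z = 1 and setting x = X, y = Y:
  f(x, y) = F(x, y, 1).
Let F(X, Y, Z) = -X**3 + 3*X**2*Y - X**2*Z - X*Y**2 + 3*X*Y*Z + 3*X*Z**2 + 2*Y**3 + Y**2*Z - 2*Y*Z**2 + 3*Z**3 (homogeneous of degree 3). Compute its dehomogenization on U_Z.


f(x, y) = -x**3 + 3*x**2*y - x**2 - x*y**2 + 3*x*y + 3*x + 2*y**3 + y**2 - 2*y + 3

On U_Z we set Z = 1. Each monomial c·X^i·Y^j·Z^k in F becomes c·x^i·y^j·1^k = c·x^i·y^j.
Substituting Z = 1: F(X, Y, 1) = -x**3 + 3*x**2*y - x**2 - x*y**2 + 3*x*y + 3*x + 2*y**3 + y**2 - 2*y + 3.
Note: deg(f) ≤ deg(F) = 3; strict inequality happens when F is divisible by Z (lost terms).


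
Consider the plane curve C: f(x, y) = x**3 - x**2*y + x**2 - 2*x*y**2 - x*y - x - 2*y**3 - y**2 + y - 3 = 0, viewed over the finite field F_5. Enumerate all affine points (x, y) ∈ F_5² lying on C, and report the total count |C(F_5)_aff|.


Affine F_5-points: {(0, 1), (2, 1), (3, 0), (3, 1), (3, 3), (4, 4)}; count = 6.

For each of the 25 pairs (x, y) ∈ F_5², evaluate f(x, y) mod 5. Record the zeros.
  x = 0: [0↦2, 1↦0, 2↦4, 3↦2, 4↦2]  zeros at y ∈ {1}
  x = 1: [0↦3, 1↦2, 2↦3, 3↦4, 4↦3]  zeros at y ∈ ∅
  x = 2: [0↦2, 1↦0, 2↦1, 3↦3, 4↦4]  zeros at y ∈ {1}
  x = 3: [0↦0, 1↦0, 2↦4, 3↦0, 4↦1]  zeros at y ∈ {0, 1, 3}
  x = 4: [0↦3, 1↦3, 2↦3, 3↦1, 4↦0]  zeros at y ∈ {4}
Collecting zeros: affine points = {(0, 1), (2, 1), (3, 0), (3, 1), (3, 3), (4, 4)}.
Total count |C(F_5)_aff| = 6.


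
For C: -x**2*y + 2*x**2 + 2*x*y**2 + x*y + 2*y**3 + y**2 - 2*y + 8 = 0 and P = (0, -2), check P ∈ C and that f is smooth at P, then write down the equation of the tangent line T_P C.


Tangent line at P: 6*x + 18*y + 36 = 0.

Step 1: f(0, -2) = 0, so P lies on C.
Step 2: partial derivatives
  f_x(x, y) = -2*x*y + 4*x + 2*y**2 + y, f_y(x, y) = -x**2 + 4*x*y + x + 6*y**2 + 2*y - 2.
  f_x(P) = 6, f_y(P) = 18 (gradient nonzero, so P is smooth).
Step 3: tangent line at P: 6·(x − 0) + 18·(y − -2) = 0.
Expanding: 6*x + 18*y + 36 = 0.


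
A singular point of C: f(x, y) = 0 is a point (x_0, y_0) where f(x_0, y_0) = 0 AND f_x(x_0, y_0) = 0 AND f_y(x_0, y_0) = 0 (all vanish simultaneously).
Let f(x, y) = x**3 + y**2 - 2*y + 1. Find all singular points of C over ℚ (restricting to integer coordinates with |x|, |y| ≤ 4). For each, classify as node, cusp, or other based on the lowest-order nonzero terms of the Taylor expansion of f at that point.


Singular points: {(0, 1)}; classification: cusp.

Compute partial derivatives:
  f_x = 3*x**2.
  f_y = 2*y - 2.
Scan x_0 ∈ {−4, ..., 4}. For each x_0, f_y(x_0, y) is a polynomial in y; find its integer roots y ∈ {−4, ..., 4}, then test f_x and f at those candidates.
  x = -4: f_y(-4, y) = 2*y - 2; vanishes at y ∈ {1}. (-4, 1): f_x = 48 ≠ 0.
  x = -3: f_y(-3, y) = 2*y - 2; vanishes at y ∈ {1}. (-3, 1): f_x = 27 ≠ 0.
  x = -2: f_y(-2, y) = 2*y - 2; vanishes at y ∈ {1}. (-2, 1): f_x = 12 ≠ 0.
  x = -1: f_y(-1, y) = 2*y - 2; vanishes at y ∈ {1}. (-1, 1): f_x = 3 ≠ 0.
  x = 0: f_y(0, y) = 2*y - 2; vanishes at y ∈ {1}. (0, 1): f_x = 0, f = 0 — SINGULAR.
  x = 1: f_y(1, y) = 2*y - 2; vanishes at y ∈ {1}. (1, 1): f_x = 3 ≠ 0.
  x = 2: f_y(2, y) = 2*y - 2; vanishes at y ∈ {1}. (2, 1): f_x = 12 ≠ 0.
  x = 3: f_y(3, y) = 2*y - 2; vanishes at y ∈ {1}. (3, 1): f_x = 27 ≠ 0.
  x = 4: f_y(4, y) = 2*y - 2; vanishes at y ∈ {1}. (4, 1): f_x = 48 ≠ 0.
Only singular point on the grid: (0, 1).
Classify: substitute x = 0 + u, y = 1 + v and expand: f = u**3 + v**2.
No constant or linear terms (consistent with a singular point). Quadratic part: v**2. Cubic part: u**3.
The quadratic part v**2 is a perfect square, so there is a single (double) tangent line v = 0, i.e. y = 1. Restricting the cubic part to that line (v = 0) leaves u**3 ≠ 0, so f is not divisible by v and the branch is v² ≈ -u**3 to lowest order — this is a cusp.
Classification: cusp.


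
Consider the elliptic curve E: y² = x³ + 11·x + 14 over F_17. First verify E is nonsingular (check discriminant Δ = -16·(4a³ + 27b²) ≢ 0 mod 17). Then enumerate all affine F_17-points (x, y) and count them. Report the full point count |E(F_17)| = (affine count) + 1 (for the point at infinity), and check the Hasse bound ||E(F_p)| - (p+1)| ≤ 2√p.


Affine points = {(1, 3), (1, 14), (7, 3), (7, 14), (8, 6), (8, 11), (9, 3), (9, 14), (10, 6), (10, 11), (11, 2), (11, 15), (12, 2), (12, 15), (13, 5), (13, 12), (15, 1), (15, 16), (16, 6), (16, 11)}; affine count = 20; |E(F_17)| = 21.

Discriminant check: Δ ∝ 4a³ + 27b² = 4·11³ + 27·14² = 4·1331 + 27·196 ≡ 8 (mod 17). Nonzero ⇒ E is nonsingular.
For each x ∈ F_17, compute rhs = x³ + 11·x + 14 mod 17, then count y ∈ F_17 with y² ≡ rhs.
  x = 0: rhs = 14, matching y values: none (0 points).
  x = 1: rhs = 9, matching y values: 3, 14 (2 points).
  x = 2: rhs = 10, matching y values: none (0 points).
  x = 3: rhs = 6, matching y values: none (0 points).
  x = 4: rhs = 3, matching y values: none (0 points).
  x = 5: rhs = 7, matching y values: none (0 points).
  x = 6: rhs = 7, matching y values: none (0 points).
  x = 7: rhs = 9, matching y values: 3, 14 (2 points).
  x = 8: rhs = 2, matching y values: 6, 11 (2 points).
  x = 9: rhs = 9, matching y values: 3, 14 (2 points).
  x = 10: rhs = 2, matching y values: 6, 11 (2 points).
  x = 11: rhs = 4, matching y values: 2, 15 (2 points).
  x = 12: rhs = 4, matching y values: 2, 15 (2 points).
  x = 13: rhs = 8, matching y values: 5, 12 (2 points).
  x = 14: rhs = 5, matching y values: none (0 points).
  x = 15: rhs = 1, matching y values: 1, 16 (2 points).
  x = 16: rhs = 2, matching y values: 6, 11 (2 points).
Total affine count: 20.
Full point count |E(F_17)| = 20 + 1 = 21.
Hasse bound: |21 − (17+1)| = |3| = 3 ≤ 2√17 ≈ 8.2462 ✓.


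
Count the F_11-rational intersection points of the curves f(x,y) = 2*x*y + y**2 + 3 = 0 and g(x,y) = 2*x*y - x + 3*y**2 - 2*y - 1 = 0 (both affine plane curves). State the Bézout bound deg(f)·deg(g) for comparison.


Common zeros: ∅; count = 0; Bézout bound = 4.

deg(f) = 2, deg(g) = 2, so Bézout bound = 4.
Scan x ∈ F_11. For each x, list the y ∈ F_11 with f(x, y) ≡ 0 and those with g(x, y) ≡ 0 (mod 11); the common zeros in that column are the intersection.
  x = 0: f ≡ 0 at y ∈ ∅; g ≡ 0 at y ∈ {1, 7}; common: ∅.
  x = 1: f ≡ 0 at y ∈ {2, 7}; g ≡ 0 at y ∈ ∅; common: ∅.
  x = 2: f ≡ 0 at y ∈ {8, 10}; g ≡ 0 at y ∈ ∅; common: ∅.
  x = 3: f ≡ 0 at y ∈ ∅; g ≡ 0 at y ∈ {8, 9}; common: ∅.
  x = 4: f ≡ 0 at y ∈ ∅; g ≡ 0 at y ∈ ∅; common: ∅.
  x = 5: f ≡ 0 at y ∈ {6}; g ≡ 0 at y ∈ {2, 10}; common: ∅.
  x = 6: f ≡ 0 at y ∈ {5}; g ≡ 0 at y ∈ ∅; common: ∅.
  x = 7: f ≡ 0 at y ∈ ∅; g ≡ 0 at y ∈ {3, 4}; common: ∅.
  x = 8: f ≡ 0 at y ∈ ∅; g ≡ 0 at y ∈ ∅; common: ∅.
  x = 9: f ≡ 0 at y ∈ {1, 3}; g ≡ 0 at y ∈ ∅; common: ∅.
  x = 10: f ≡ 0 at y ∈ {4, 9}; g ≡ 0 at y ∈ {0, 5}; common: ∅.
Collecting: common zeros = ∅, so the count is 0.
Comparison with the Bézout bound: 0 ≤ 4 = deg(f)·deg(g), as expected for curves with no common component (the affine F_11-count falls short of the bound because intersections may lie at infinity, over extension fields, or carry multiplicity).


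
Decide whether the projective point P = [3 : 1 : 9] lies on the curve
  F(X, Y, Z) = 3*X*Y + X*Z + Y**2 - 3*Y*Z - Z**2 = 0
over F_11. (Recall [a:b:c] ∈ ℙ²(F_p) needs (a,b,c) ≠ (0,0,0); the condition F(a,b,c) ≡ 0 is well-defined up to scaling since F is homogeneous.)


F(3,1,9) ≡ 6 (mod 11); P is NOT on the curve.

Evaluate F(3, 1, 9) term-by-term (mod 11).
  3*X*Y ↦ 3·3·1·1 = 9
  X*Z ↦ 1·3·1·9 = 27
  Y**2 ↦ 1·1·1·1 = 1
  -3*Y*Z ↦ -3·1·1·9 = -27
  -Z**2 ↦ -1·1·1·81 = -81
Sum: F(3, 1, 9) = (9) + (27) + (1) + (-27) + (-81) = -71.
Reducing mod 11: -71 ≡ 6 (mod 11).
Since F(a, b, c) ≡ 6 ≠ 0 (mod 11), P does NOT lie on the curve.


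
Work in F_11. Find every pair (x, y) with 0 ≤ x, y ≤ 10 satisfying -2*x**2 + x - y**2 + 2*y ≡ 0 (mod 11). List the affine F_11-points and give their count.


Affine F_11-points: {(0, 0), (0, 2), (1, 1), (5, 1), (6, 0), (6, 2), (7, 4), (7, 9), (10, 4), (10, 9)}; count = 10.

For each of the 121 pairs (x, y) ∈ F_11², evaluate f(x, y) mod 11. Record the zeros.
  x = 0: [0↦0, 1↦1, 2↦0, 3↦8, 4↦3, 5↦7, 6↦9, 7↦9, 8↦7, 9↦3, 10↦8]  zeros at y ∈ {0, 2}
  x = 1: [0↦10, 1↦0, 2↦10, 3↦7, 4↦2, 5↦6, 6↦8, 7↦8, 8↦6, 9↦2, 10↦7]  zeros at y ∈ {1}
  x = 2: [0↦5, 1↦6, 2↦5, 3↦2, 4↦8, 5↦1, 6↦3, 7↦3, 8↦1, 9↦8, 10↦2]  zeros at y ∈ ∅
  x = 3: [0↦7, 1↦8, 2↦7, 3↦4, 4↦10, 5↦3, 6↦5, 7↦5, 8↦3, 9↦10, 10↦4]  zeros at y ∈ ∅
  x = 4: [0↦5, 1↦6, 2↦5, 3↦2, 4↦8, 5↦1, 6↦3, 7↦3, 8↦1, 9↦8, 10↦2]  zeros at y ∈ ∅
  x = 5: [0↦10, 1↦0, 2↦10, 3↦7, 4↦2, 5↦6, 6↦8, 7↦8, 8↦6, 9↦2, 10↦7]  zeros at y ∈ {1}
  x = 6: [0↦0, 1↦1, 2↦0, 3↦8, 4↦3, 5↦7, 6↦9, 7↦9, 8↦7, 9↦3, 10↦8]  zeros at y ∈ {0, 2}
  x = 7: [0↦8, 1↦9, 2↦8, 3↦5, 4↦0, 5↦4, 6↦6, 7↦6, 8↦4, 9↦0, 10↦5]  zeros at y ∈ {4, 9}
  x = 8: [0↦1, 1↦2, 2↦1, 3↦9, 4↦4, 5↦8, 6↦10, 7↦10, 8↦8, 9↦4, 10↦9]  zeros at y ∈ ∅
  x = 9: [0↦1, 1↦2, 2↦1, 3↦9, 4↦4, 5↦8, 6↦10, 7↦10, 8↦8, 9↦4, 10↦9]  zeros at y ∈ ∅
  x = 10: [0↦8, 1↦9, 2↦8, 3↦5, 4↦0, 5↦4, 6↦6, 7↦6, 8↦4, 9↦0, 10↦5]  zeros at y ∈ {4, 9}
Collecting zeros: affine points = {(0, 0), (0, 2), (1, 1), (5, 1), (6, 0), (6, 2), (7, 4), (7, 9), (10, 4), (10, 9)}.
Total count |C(F_11)_aff| = 10.


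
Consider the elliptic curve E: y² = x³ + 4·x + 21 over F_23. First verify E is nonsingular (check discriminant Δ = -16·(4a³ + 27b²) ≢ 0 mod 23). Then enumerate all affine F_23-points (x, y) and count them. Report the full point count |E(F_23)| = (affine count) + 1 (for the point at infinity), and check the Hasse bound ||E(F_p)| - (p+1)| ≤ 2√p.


Affine points = {(1, 7), (1, 16), (4, 3), (4, 20), (6, 10), (6, 13), (7, 1), (7, 22), (8, 6), (8, 17), (9, 2), (9, 21), (10, 7), (10, 16), (11, 4), (11, 19), (12, 7), (12, 16), (13, 4), (13, 19), (15, 11), (15, 12), (16, 8), (16, 15), (22, 4), (22, 19)}; affine count = 26; |E(F_23)| = 27.

Discriminant check: Δ ∝ 4a³ + 27b² = 4·4³ + 27·21² = 4·64 + 27·441 ≡ 19 (mod 23). Nonzero ⇒ E is nonsingular.
For each x ∈ F_23, compute rhs = x³ + 4·x + 21 mod 23, then count y ∈ F_23 with y² ≡ rhs.
  x = 0: rhs = 21, matching y values: none (0 points).
  x = 1: rhs = 3, matching y values: 7, 16 (2 points).
  x = 2: rhs = 14, matching y values: none (0 points).
  x = 3: rhs = 14, matching y values: none (0 points).
  x = 4: rhs = 9, matching y values: 3, 20 (2 points).
  x = 5: rhs = 5, matching y values: none (0 points).
  x = 6: rhs = 8, matching y values: 10, 13 (2 points).
  x = 7: rhs = 1, matching y values: 1, 22 (2 points).
  x = 8: rhs = 13, matching y values: 6, 17 (2 points).
  x = 9: rhs = 4, matching y values: 2, 21 (2 points).
  x = 10: rhs = 3, matching y values: 7, 16 (2 points).
  x = 11: rhs = 16, matching y values: 4, 19 (2 points).
  x = 12: rhs = 3, matching y values: 7, 16 (2 points).
  x = 13: rhs = 16, matching y values: 4, 19 (2 points).
  x = 14: rhs = 15, matching y values: none (0 points).
  x = 15: rhs = 6, matching y values: 11, 12 (2 points).
  x = 16: rhs = 18, matching y values: 8, 15 (2 points).
  x = 17: rhs = 11, matching y values: none (0 points).
  x = 18: rhs = 14, matching y values: none (0 points).
  x = 19: rhs = 10, matching y values: none (0 points).
  x = 20: rhs = 5, matching y values: none (0 points).
  x = 21: rhs = 5, matching y values: none (0 points).
  x = 22: rhs = 16, matching y values: 4, 19 (2 points).
Total affine count: 26.
Full point count |E(F_23)| = 26 + 1 = 27.
Hasse bound: |27 − (23+1)| = |3| = 3 ≤ 2√23 ≈ 9.5917 ✓.


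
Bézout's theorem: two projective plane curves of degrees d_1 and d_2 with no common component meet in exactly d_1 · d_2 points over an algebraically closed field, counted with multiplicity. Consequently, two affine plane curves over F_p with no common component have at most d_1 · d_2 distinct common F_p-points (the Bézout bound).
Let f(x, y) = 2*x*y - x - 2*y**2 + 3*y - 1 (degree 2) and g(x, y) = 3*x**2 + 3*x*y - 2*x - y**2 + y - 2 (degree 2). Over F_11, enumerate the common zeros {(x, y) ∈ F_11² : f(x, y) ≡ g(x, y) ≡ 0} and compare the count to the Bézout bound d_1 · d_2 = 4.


Common zeros: ∅; count = 0; Bézout bound = 4.

deg(f) = 2, deg(g) = 2, so Bézout bound = 4.
Scan x ∈ F_11. For each x, list the y ∈ F_11 with f(x, y) ≡ 0 and those with g(x, y) ≡ 0 (mod 11); the common zeros in that column are the intersection.
  x = 0: f ≡ 0 at y ∈ {1, 6}; g ≡ 0 at y ∈ {5, 7}; common: ∅.
  x = 1: f ≡ 0 at y ∈ {2, 6}; g ≡ 0 at y ∈ {7, 8}; common: ∅.
  x = 2: f ≡ 0 at y ∈ {3, 6}; g ≡ 0 at y ∈ ∅; common: ∅.
  x = 3: f ≡ 0 at y ∈ {4, 6}; g ≡ 0 at y ∈ {5}; common: ∅.
  x = 4: f ≡ 0 at y ∈ {5, 6}; g ≡ 0 at y ∈ ∅; common: ∅.
  x = 5: f ≡ 0 at y ∈ {6}; g ≡ 0 at y ∈ ∅; common: ∅.
  x = 6: f ≡ 0 at y ∈ {6, 7}; g ≡ 0 at y ∈ {4}; common: ∅.
  x = 7: f ≡ 0 at y ∈ {6, 8}; g ≡ 0 at y ∈ ∅; common: ∅.
  x = 8: f ≡ 0 at y ∈ {6, 9}; g ≡ 0 at y ∈ {1, 2}; common: ∅.
  x = 9: f ≡ 0 at y ∈ {6, 10}; g ≡ 0 at y ∈ {2, 4}; common: ∅.
  x = 10: f ≡ 0 at y ∈ {0, 6}; g ≡ 0 at y ∈ {1, 8}; common: ∅.
Collecting: common zeros = ∅, so the count is 0.
Comparison with the Bézout bound: 0 ≤ 4 = deg(f)·deg(g), as expected for curves with no common component (the affine F_11-count falls short of the bound because intersections may lie at infinity, over extension fields, or carry multiplicity).


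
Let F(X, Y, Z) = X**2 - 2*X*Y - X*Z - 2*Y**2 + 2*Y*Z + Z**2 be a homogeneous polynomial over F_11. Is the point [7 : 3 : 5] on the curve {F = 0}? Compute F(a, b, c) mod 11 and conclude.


F(7,3,5) ≡ 9 (mod 11); P is NOT on the curve.

Evaluate F(7, 3, 5) term-by-term (mod 11).
  X**2 ↦ 1·49·1·1 = 49
  -2*X*Y ↦ -2·7·3·1 = -42
  -X*Z ↦ -1·7·1·5 = -35
  -2*Y**2 ↦ -2·1·9·1 = -18
  2*Y*Z ↦ 2·1·3·5 = 30
  Z**2 ↦ 1·1·1·25 = 25
Sum: F(7, 3, 5) = (49) + (-42) + (-35) + (-18) + (30) + (25) = 9.
Reducing mod 11: 9 ≡ 9 (mod 11).
Since F(a, b, c) ≡ 9 ≠ 0 (mod 11), P does NOT lie on the curve.


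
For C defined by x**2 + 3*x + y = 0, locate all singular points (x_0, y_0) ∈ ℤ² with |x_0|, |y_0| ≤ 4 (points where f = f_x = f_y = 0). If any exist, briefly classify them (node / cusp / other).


No singular points in the scanned grid; C is smooth there.

Compute partial derivatives:
  f_x = 2*x + 3.
  f_y = 1.
f_y = 1 is a nonzero constant, so f_y never vanishes: no point (x, y) can satisfy f = f_x = f_y = 0. In particular no (x, y) ∈ {−4, ..., 4}² is singular; the curve is smooth.


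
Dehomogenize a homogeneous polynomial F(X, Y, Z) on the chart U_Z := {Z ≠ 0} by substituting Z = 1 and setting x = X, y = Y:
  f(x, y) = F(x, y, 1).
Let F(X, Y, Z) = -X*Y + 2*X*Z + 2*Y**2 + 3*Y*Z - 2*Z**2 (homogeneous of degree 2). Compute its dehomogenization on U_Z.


f(x, y) = -x*y + 2*x + 2*y**2 + 3*y - 2

On U_Z we set Z = 1. Each monomial c·X^i·Y^j·Z^k in F becomes c·x^i·y^j·1^k = c·x^i·y^j.
Substituting Z = 1: F(X, Y, 1) = -x*y + 2*x + 2*y**2 + 3*y - 2.
Note: deg(f) ≤ deg(F) = 2; strict inequality happens when F is divisible by Z (lost terms).


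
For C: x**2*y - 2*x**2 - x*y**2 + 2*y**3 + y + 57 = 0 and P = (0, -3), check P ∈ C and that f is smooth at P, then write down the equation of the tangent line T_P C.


Tangent line at P: -9*x + 55*y + 165 = 0.

Step 1: f(0, -3) = 0, so P lies on C.
Step 2: partial derivatives
  f_x(x, y) = 2*x*y - 4*x - y**2, f_y(x, y) = x**2 - 2*x*y + 6*y**2 + 1.
  f_x(P) = -9, f_y(P) = 55 (gradient nonzero, so P is smooth).
Step 3: tangent line at P: -9·(x − 0) + 55·(y − -3) = 0.
Expanding: -9*x + 55*y + 165 = 0.


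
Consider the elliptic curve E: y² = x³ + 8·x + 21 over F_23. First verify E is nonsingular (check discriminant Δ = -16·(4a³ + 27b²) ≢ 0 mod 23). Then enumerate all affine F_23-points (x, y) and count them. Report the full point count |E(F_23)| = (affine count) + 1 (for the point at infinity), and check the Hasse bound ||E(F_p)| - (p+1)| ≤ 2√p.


Affine points = {(3, 7), (3, 16), (4, 5), (4, 18), (5, 5), (5, 18), (6, 3), (6, 20), (7, 11), (7, 12), (14, 5), (14, 18), (16, 6), (16, 17), (20, 4), (20, 19), (22, 9), (22, 14)}; affine count = 18; |E(F_23)| = 19.

Discriminant check: Δ ∝ 4a³ + 27b² = 4·8³ + 27·21² = 4·512 + 27·441 ≡ 17 (mod 23). Nonzero ⇒ E is nonsingular.
For each x ∈ F_23, compute rhs = x³ + 8·x + 21 mod 23, then count y ∈ F_23 with y² ≡ rhs.
  x = 0: rhs = 21, matching y values: none (0 points).
  x = 1: rhs = 7, matching y values: none (0 points).
  x = 2: rhs = 22, matching y values: none (0 points).
  x = 3: rhs = 3, matching y values: 7, 16 (2 points).
  x = 4: rhs = 2, matching y values: 5, 18 (2 points).
  x = 5: rhs = 2, matching y values: 5, 18 (2 points).
  x = 6: rhs = 9, matching y values: 3, 20 (2 points).
  x = 7: rhs = 6, matching y values: 11, 12 (2 points).
  x = 8: rhs = 22, matching y values: none (0 points).
  x = 9: rhs = 17, matching y values: none (0 points).
  x = 10: rhs = 20, matching y values: none (0 points).
  x = 11: rhs = 14, matching y values: none (0 points).
  x = 12: rhs = 5, matching y values: none (0 points).
  x = 13: rhs = 22, matching y values: none (0 points).
  x = 14: rhs = 2, matching y values: 5, 18 (2 points).
  x = 15: rhs = 20, matching y values: none (0 points).
  x = 16: rhs = 13, matching y values: 6, 17 (2 points).
  x = 17: rhs = 10, matching y values: none (0 points).
  x = 18: rhs = 17, matching y values: none (0 points).
  x = 19: rhs = 17, matching y values: none (0 points).
  x = 20: rhs = 16, matching y values: 4, 19 (2 points).
  x = 21: rhs = 20, matching y values: none (0 points).
  x = 22: rhs = 12, matching y values: 9, 14 (2 points).
Total affine count: 18.
Full point count |E(F_23)| = 18 + 1 = 19.
Hasse bound: |19 − (23+1)| = |-5| = 5 ≤ 2√23 ≈ 9.5917 ✓.


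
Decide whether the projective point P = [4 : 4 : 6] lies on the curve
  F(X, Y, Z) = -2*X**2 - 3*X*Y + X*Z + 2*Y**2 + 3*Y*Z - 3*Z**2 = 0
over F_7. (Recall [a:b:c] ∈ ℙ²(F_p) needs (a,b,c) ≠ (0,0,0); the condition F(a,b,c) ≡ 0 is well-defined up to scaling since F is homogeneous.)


F(4,4,6) ≡ 3 (mod 7); P is NOT on the curve.

Evaluate F(4, 4, 6) term-by-term (mod 7).
  -2*X**2 ↦ -2·16·1·1 = -32
  -3*X*Y ↦ -3·4·4·1 = -48
  X*Z ↦ 1·4·1·6 = 24
  2*Y**2 ↦ 2·1·16·1 = 32
  3*Y*Z ↦ 3·1·4·6 = 72
  -3*Z**2 ↦ -3·1·1·36 = -108
Sum: F(4, 4, 6) = (-32) + (-48) + (24) + (32) + (72) + (-108) = -60.
Reducing mod 7: -60 ≡ 3 (mod 7).
Since F(a, b, c) ≡ 3 ≠ 0 (mod 7), P does NOT lie on the curve.


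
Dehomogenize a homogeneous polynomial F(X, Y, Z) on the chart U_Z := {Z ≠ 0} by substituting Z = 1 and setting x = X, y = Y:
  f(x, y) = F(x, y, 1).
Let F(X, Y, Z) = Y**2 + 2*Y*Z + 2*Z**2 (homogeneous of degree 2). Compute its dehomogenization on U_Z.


f(x, y) = y**2 + 2*y + 2

On U_Z we set Z = 1. Each monomial c·X^i·Y^j·Z^k in F becomes c·x^i·y^j·1^k = c·x^i·y^j.
Substituting Z = 1: F(X, Y, 1) = y**2 + 2*y + 2.
Note: deg(f) ≤ deg(F) = 2; strict inequality happens when F is divisible by Z (lost terms).


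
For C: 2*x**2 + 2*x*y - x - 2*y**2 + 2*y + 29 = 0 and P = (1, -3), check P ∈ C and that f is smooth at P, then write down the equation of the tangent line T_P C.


Tangent line at P: -3*x + 16*y + 51 = 0.

Step 1: f(1, -3) = 0, so P lies on C.
Step 2: partial derivatives
  f_x(x, y) = 4*x + 2*y - 1, f_y(x, y) = 2*x - 4*y + 2.
  f_x(P) = -3, f_y(P) = 16 (gradient nonzero, so P is smooth).
Step 3: tangent line at P: -3·(x − 1) + 16·(y − -3) = 0.
Expanding: -3*x + 16*y + 51 = 0.


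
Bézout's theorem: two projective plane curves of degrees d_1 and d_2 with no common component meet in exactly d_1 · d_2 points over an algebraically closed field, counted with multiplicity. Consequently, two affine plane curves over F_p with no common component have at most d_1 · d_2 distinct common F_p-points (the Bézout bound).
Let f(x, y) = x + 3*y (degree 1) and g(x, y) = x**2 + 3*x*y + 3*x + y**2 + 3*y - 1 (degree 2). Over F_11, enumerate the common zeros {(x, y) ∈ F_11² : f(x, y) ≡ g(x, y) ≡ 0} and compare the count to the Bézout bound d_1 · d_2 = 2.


Common zeros: ∅; count = 0; Bézout bound = 2.

deg(f) = 1, deg(g) = 2, so Bézout bound = 2.
Scan x ∈ F_11. For each x, list the y ∈ F_11 with f(x, y) ≡ 0 and those with g(x, y) ≡ 0 (mod 11); the common zeros in that column are the intersection.
  x = 0: f ≡ 0 at y ∈ {0}; g ≡ 0 at y ∈ ∅; common: ∅.
  x = 1: f ≡ 0 at y ∈ {7}; g ≡ 0 at y ∈ ∅; common: ∅.
  x = 2: f ≡ 0 at y ∈ {3}; g ≡ 0 at y ∈ {6, 7}; common: ∅.
  x = 3: f ≡ 0 at y ∈ {10}; g ≡ 0 at y ∈ ∅; common: ∅.
  x = 4: f ≡ 0 at y ∈ {6}; g ≡ 0 at y ∈ ∅; common: ∅.
  x = 5: f ≡ 0 at y ∈ {2}; g ≡ 0 at y ∈ {5, 10}; common: ∅.
  x = 6: f ≡ 0 at y ∈ {9}; g ≡ 0 at y ∈ {2, 10}; common: ∅.
  x = 7: f ≡ 0 at y ∈ {5}; g ≡ 0 at y ∈ {2, 7}; common: ∅.
  x = 8: f ≡ 0 at y ∈ {1}; g ≡ 0 at y ∈ ∅; common: ∅.
  x = 9: f ≡ 0 at y ∈ {8}; g ≡ 0 at y ∈ ∅; common: ∅.
  x = 10: f ≡ 0 at y ∈ {4}; g ≡ 0 at y ∈ {5, 6}; common: ∅.
Collecting: common zeros = ∅, so the count is 0.
Comparison with the Bézout bound: 0 ≤ 2 = deg(f)·deg(g), as expected for curves with no common component (the affine F_11-count falls short of the bound because intersections may lie at infinity, over extension fields, or carry multiplicity).


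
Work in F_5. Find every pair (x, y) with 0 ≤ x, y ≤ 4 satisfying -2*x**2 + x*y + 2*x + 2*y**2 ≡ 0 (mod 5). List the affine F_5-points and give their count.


Affine F_5-points: {(0, 0), (1, 0), (1, 2), (2, 1), (2, 3), (3, 3)}; count = 6.

For each of the 25 pairs (x, y) ∈ F_5², evaluate f(x, y) mod 5. Record the zeros.
  x = 0: [0↦0, 1↦2, 2↦3, 3↦3, 4↦2]  zeros at y ∈ {0}
  x = 1: [0↦0, 1↦3, 2↦0, 3↦1, 4↦1]  zeros at y ∈ {0, 2}
  x = 2: [0↦1, 1↦0, 2↦3, 3↦0, 4↦1]  zeros at y ∈ {1, 3}
  x = 3: [0↦3, 1↦3, 2↦2, 3↦0, 4↦2]  zeros at y ∈ {3}
  x = 4: [0↦1, 1↦2, 2↦2, 3↦1, 4↦4]  zeros at y ∈ ∅
Collecting zeros: affine points = {(0, 0), (1, 0), (1, 2), (2, 1), (2, 3), (3, 3)}.
Total count |C(F_5)_aff| = 6.


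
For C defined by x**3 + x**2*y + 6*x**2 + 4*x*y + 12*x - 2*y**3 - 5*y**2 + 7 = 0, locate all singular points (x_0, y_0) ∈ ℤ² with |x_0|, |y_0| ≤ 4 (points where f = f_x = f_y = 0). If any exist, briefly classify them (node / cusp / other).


Singular points: {(-2, -1)}; classification: node.

Compute partial derivatives:
  f_x = 3*x**2 + 2*x*y + 12*x + 4*y + 12.
  f_y = x**2 + 4*x - 6*y**2 - 10*y.
Scan x_0 ∈ {−4, ..., 4}. For each x_0, f_y(x_0, y) is a polynomial in y; find its integer roots y ∈ {−4, ..., 4}, then test f_x and f at those candidates.
  x = -4: f_y(-4, y) = -6*y**2 - 10*y; vanishes at y ∈ {0}. (-4, 0): f_x = 12 ≠ 0.
  x = -3: f_y(-3, y) = -6*y**2 - 10*y - 3; no integer root y with |y| ≤ 4.
  x = -2: f_y(-2, y) = -6*y**2 - 10*y - 4; vanishes at y ∈ {-1}. (-2, -1): f_x = 0, f = 0 — SINGULAR.
  x = -1: f_y(-1, y) = -6*y**2 - 10*y - 3; no integer root y with |y| ≤ 4.
  x = 0: f_y(0, y) = -6*y**2 - 10*y; vanishes at y ∈ {0}. (0, 0): f_x = 12 ≠ 0.
  x = 1: f_y(1, y) = -6*y**2 - 10*y + 5; no integer root y with |y| ≤ 4.
  x = 2: f_y(2, y) = -6*y**2 - 10*y + 12; no integer root y with |y| ≤ 4.
  x = 3: f_y(3, y) = -6*y**2 - 10*y + 21; no integer root y with |y| ≤ 4.
  x = 4: f_y(4, y) = -6*y**2 - 10*y + 32; no integer root y with |y| ≤ 4.
Only singular point on the grid: (-2, -1).
Classify: substitute x = -2 + u, y = -1 + v and expand: f = u**3 + u**2*v - u**2 - 2*v**3 + v**2.
No constant or linear terms (consistent with a singular point). Quadratic part: -u**2 + v**2. Cubic part: u**3 + u**2*v - 2*v**3.
The quadratic part v**2 - u**2 = (v − u)(v + u) splits into two distinct linear factors, so there are two distinct tangent lines y − -1 = ±(x − -2) — this is a node (ordinary double point).
Classification: node.


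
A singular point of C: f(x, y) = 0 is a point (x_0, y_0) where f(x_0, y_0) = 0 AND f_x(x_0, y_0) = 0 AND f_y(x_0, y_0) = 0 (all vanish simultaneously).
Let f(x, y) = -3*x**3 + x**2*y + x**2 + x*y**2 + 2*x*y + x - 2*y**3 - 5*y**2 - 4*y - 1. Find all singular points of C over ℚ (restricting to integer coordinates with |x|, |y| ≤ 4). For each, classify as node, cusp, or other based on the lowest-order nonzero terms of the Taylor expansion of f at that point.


Singular points: {(0, -1)}; classification: cusp.

Compute partial derivatives:
  f_x = -9*x**2 + 2*x*y + 2*x + y**2 + 2*y + 1.
  f_y = x**2 + 2*x*y + 2*x - 6*y**2 - 10*y - 4.
Scan x_0 ∈ {−4, ..., 4}. For each x_0, f_y(x_0, y) is a polynomial in y; find its integer roots y ∈ {−4, ..., 4}, then test f_x and f at those candidates.
  x = -4: f_y(-4, y) = -6*y**2 - 18*y + 4; no integer root y with |y| ≤ 4.
  x = -3: f_y(-3, y) = -6*y**2 - 16*y - 1; no integer root y with |y| ≤ 4.
  x = -2: f_y(-2, y) = -6*y**2 - 14*y - 4; vanishes at y ∈ {-2}. (-2, -2): f_x = -31 ≠ 0.
  x = -1: f_y(-1, y) = -6*y**2 - 12*y - 5; no integer root y with |y| ≤ 4.
  x = 0: f_y(0, y) = -6*y**2 - 10*y - 4; vanishes at y ∈ {-1}. (0, -1): f_x = 0, f = 0 — SINGULAR.
  x = 1: f_y(1, y) = -6*y**2 - 8*y - 1; no integer root y with |y| ≤ 4.
  x = 2: f_y(2, y) = -6*y**2 - 6*y + 4; no integer root y with |y| ≤ 4.
  x = 3: f_y(3, y) = -6*y**2 - 4*y + 11; no integer root y with |y| ≤ 4.
  x = 4: f_y(4, y) = -6*y**2 - 2*y + 20; vanishes at y ∈ {-2}. (4, -2): f_x = -151 ≠ 0.
Only singular point on the grid: (0, -1).
Classify: substitute x = 0 + u, y = -1 + v and expand: f = -3*u**3 + u**2*v + u*v**2 - 2*v**3 + v**2.
No constant or linear terms (consistent with a singular point). Quadratic part: v**2. Cubic part: -3*u**3 + u**2*v + u*v**2 - 2*v**3.
The quadratic part v**2 is a perfect square, so there is a single (double) tangent line v = 0, i.e. y = -1. Restricting the cubic part to that line (v = 0) leaves -3*u**3 ≠ 0, so f is not divisible by v and the branch is v² ≈ 3*u**3 to lowest order — this is a cusp.
Classification: cusp.


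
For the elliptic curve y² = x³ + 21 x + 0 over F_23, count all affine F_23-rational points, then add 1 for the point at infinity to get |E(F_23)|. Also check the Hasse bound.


Affine points = {(0, 0), (2, 2), (2, 21), (5, 0), (8, 6), (8, 17), (12, 5), (12, 18), (13, 3), (13, 20), (14, 5), (14, 18), (16, 4), (16, 19), (17, 7), (17, 16), (18, 0), (19, 6), (19, 17), (20, 5), (20, 18), (22, 1), (22, 22)}; affine count = 23; |E(F_23)| = 24.

Discriminant check: Δ ∝ 4a³ + 27b² = 4·21³ + 27·0² = 4·9261 + 27·0 ≡ 14 (mod 23). Nonzero ⇒ E is nonsingular.
For each x ∈ F_23, compute rhs = x³ + 21·x + 0 mod 23, then count y ∈ F_23 with y² ≡ rhs.
  x = 0: rhs = 0, matching y values: 0 (1 points).
  x = 1: rhs = 22, matching y values: none (0 points).
  x = 2: rhs = 4, matching y values: 2, 21 (2 points).
  x = 3: rhs = 21, matching y values: none (0 points).
  x = 4: rhs = 10, matching y values: none (0 points).
  x = 5: rhs = 0, matching y values: 0 (1 points).
  x = 6: rhs = 20, matching y values: none (0 points).
  x = 7: rhs = 7, matching y values: none (0 points).
  x = 8: rhs = 13, matching y values: 6, 17 (2 points).
  x = 9: rhs = 21, matching y values: none (0 points).
  x = 10: rhs = 14, matching y values: none (0 points).
  x = 11: rhs = 21, matching y values: none (0 points).
  x = 12: rhs = 2, matching y values: 5, 18 (2 points).
  x = 13: rhs = 9, matching y values: 3, 20 (2 points).
  x = 14: rhs = 2, matching y values: 5, 18 (2 points).
  x = 15: rhs = 10, matching y values: none (0 points).
  x = 16: rhs = 16, matching y values: 4, 19 (2 points).
  x = 17: rhs = 3, matching y values: 7, 16 (2 points).
  x = 18: rhs = 0, matching y values: 0 (1 points).
  x = 19: rhs = 13, matching y values: 6, 17 (2 points).
  x = 20: rhs = 2, matching y values: 5, 18 (2 points).
  x = 21: rhs = 19, matching y values: none (0 points).
  x = 22: rhs = 1, matching y values: 1, 22 (2 points).
Total affine count: 23.
Full point count |E(F_23)| = 23 + 1 = 24.
Hasse bound: |24 − (23+1)| = |0| = 0 ≤ 2√23 ≈ 9.5917 ✓.


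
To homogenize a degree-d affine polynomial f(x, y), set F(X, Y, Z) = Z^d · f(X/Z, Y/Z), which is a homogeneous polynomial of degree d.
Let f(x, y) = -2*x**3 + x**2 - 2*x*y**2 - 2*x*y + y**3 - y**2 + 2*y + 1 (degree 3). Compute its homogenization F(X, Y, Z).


F(X, Y, Z) = -2*X**3 + X**2*Z - 2*X*Y**2 - 2*X*Y*Z + Y**3 - Y**2*Z + 2*Y*Z**2 + Z**3

deg(f) = 3.
Substitute x = X/Z, y = Y/Z into f, then multiply by Z^3.
  monomial -2·x^3·y^0 ↦ -2·X^3·Y^0·Z^0.
  monomial 1·x^2·y^0 ↦ 1·X^2·Y^0·Z^1.
  monomial -2·x^1·y^2 ↦ -2·X^1·Y^2·Z^0.
  monomial -2·x^1·y^1 ↦ -2·X^1·Y^1·Z^1.
  monomial 1·x^0·y^3 ↦ 1·X^0·Y^3·Z^0.
  monomial -1·x^0·y^2 ↦ -1·X^0·Y^2·Z^1.
  monomial 2·x^0·y^1 ↦ 2·X^0·Y^1·Z^2.
  monomial 1·x^0·y^0 ↦ 1·X^0·Y^0·Z^3.
Collecting: F(X, Y, Z) = -2*X**3 + X**2*Z - 2*X*Y**2 - 2*X*Y*Z + Y**3 - Y**2*Z + 2*Y*Z**2 + Z**3.


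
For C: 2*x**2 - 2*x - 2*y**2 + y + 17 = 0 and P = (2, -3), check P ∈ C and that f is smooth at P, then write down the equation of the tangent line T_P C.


Tangent line at P: 6*x + 13*y + 27 = 0.

Step 1: f(2, -3) = 0, so P lies on C.
Step 2: partial derivatives
  f_x(x, y) = 4*x - 2, f_y(x, y) = 1 - 4*y.
  f_x(P) = 6, f_y(P) = 13 (gradient nonzero, so P is smooth).
Step 3: tangent line at P: 6·(x − 2) + 13·(y − -3) = 0.
Expanding: 6*x + 13*y + 27 = 0.


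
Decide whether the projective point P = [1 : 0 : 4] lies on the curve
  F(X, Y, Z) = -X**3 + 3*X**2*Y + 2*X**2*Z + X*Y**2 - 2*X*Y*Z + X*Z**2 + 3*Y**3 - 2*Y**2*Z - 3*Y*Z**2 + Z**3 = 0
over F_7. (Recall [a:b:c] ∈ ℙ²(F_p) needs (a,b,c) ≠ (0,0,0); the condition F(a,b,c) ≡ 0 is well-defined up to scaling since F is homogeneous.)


F(1,0,4) ≡ 3 (mod 7); P is NOT on the curve.

Evaluate F(1, 0, 4) term-by-term (mod 7).
  -X**3 ↦ -1·1·1·1 = -1
  3*X**2*Y ↦ 3·1·0·1 = 0
  2*X**2*Z ↦ 2·1·1·4 = 8
  X*Y**2 ↦ 1·1·0·1 = 0
  -2*X*Y*Z ↦ -2·1·0·4 = 0
  X*Z**2 ↦ 1·1·1·16 = 16
  3*Y**3 ↦ 3·1·0·1 = 0
  -2*Y**2*Z ↦ -2·1·0·4 = 0
  -3*Y*Z**2 ↦ -3·1·0·16 = 0
  Z**3 ↦ 1·1·1·64 = 64
Sum: F(1, 0, 4) = (-1) + (0) + (8) + (0) + (0) + (16) + (0) + (0) + (0) + (64) = 87.
Reducing mod 7: 87 ≡ 3 (mod 7).
Since F(a, b, c) ≡ 3 ≠ 0 (mod 7), P does NOT lie on the curve.


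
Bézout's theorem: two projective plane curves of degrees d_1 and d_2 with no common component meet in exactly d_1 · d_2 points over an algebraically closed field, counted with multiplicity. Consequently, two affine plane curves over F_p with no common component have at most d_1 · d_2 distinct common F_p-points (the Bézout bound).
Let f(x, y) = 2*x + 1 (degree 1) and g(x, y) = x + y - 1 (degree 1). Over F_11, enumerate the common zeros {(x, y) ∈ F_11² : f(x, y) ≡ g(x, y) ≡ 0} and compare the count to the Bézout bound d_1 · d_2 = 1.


Common zeros: {(5, 7)}; count = 1; Bézout bound = 1.

deg(f) = 1, deg(g) = 1, so Bézout bound = 1.
Scan x ∈ F_11. For each x, list the y ∈ F_11 with f(x, y) ≡ 0 and those with g(x, y) ≡ 0 (mod 11); the common zeros in that column are the intersection.
  x = 0: f ≡ 0 at y ∈ ∅; g ≡ 0 at y ∈ {1}; common: ∅.
  x = 1: f ≡ 0 at y ∈ ∅; g ≡ 0 at y ∈ {0}; common: ∅.
  x = 2: f ≡ 0 at y ∈ ∅; g ≡ 0 at y ∈ {10}; common: ∅.
  x = 3: f ≡ 0 at y ∈ ∅; g ≡ 0 at y ∈ {9}; common: ∅.
  x = 4: f ≡ 0 at y ∈ ∅; g ≡ 0 at y ∈ {8}; common: ∅.
  x = 5: f ≡ 0 at y ∈ {0, 1, 2, 3, 4, 5, 6, 7, 8, 9, 10}; g ≡ 0 at y ∈ {7}; common: {7}.
  x = 6: f ≡ 0 at y ∈ ∅; g ≡ 0 at y ∈ {6}; common: ∅.
  x = 7: f ≡ 0 at y ∈ ∅; g ≡ 0 at y ∈ {5}; common: ∅.
  x = 8: f ≡ 0 at y ∈ ∅; g ≡ 0 at y ∈ {4}; common: ∅.
  x = 9: f ≡ 0 at y ∈ ∅; g ≡ 0 at y ∈ {3}; common: ∅.
  x = 10: f ≡ 0 at y ∈ ∅; g ≡ 0 at y ∈ {2}; common: ∅.
Collecting: common zeros = {(5, 7)}, so the count is 1.
Comparison with the Bézout bound: 1 ≤ 1 = deg(f)·deg(g), as expected for curves with no common component (the bound is attained).


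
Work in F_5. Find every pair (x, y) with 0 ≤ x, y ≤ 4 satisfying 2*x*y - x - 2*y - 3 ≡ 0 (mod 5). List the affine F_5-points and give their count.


Affine F_5-points: {(0, 1), (2, 0), (3, 4), (4, 2)}; count = 4.

For each of the 25 pairs (x, y) ∈ F_5², evaluate f(x, y) mod 5. Record the zeros.
  x = 0: [0↦2, 1↦0, 2↦3, 3↦1, 4↦4]  zeros at y ∈ {1}
  x = 1: [0↦1, 1↦1, 2↦1, 3↦1, 4↦1]  zeros at y ∈ ∅
  x = 2: [0↦0, 1↦2, 2↦4, 3↦1, 4↦3]  zeros at y ∈ {0}
  x = 3: [0↦4, 1↦3, 2↦2, 3↦1, 4↦0]  zeros at y ∈ {4}
  x = 4: [0↦3, 1↦4, 2↦0, 3↦1, 4↦2]  zeros at y ∈ {2}
Collecting zeros: affine points = {(0, 1), (2, 0), (3, 4), (4, 2)}.
Total count |C(F_5)_aff| = 4.


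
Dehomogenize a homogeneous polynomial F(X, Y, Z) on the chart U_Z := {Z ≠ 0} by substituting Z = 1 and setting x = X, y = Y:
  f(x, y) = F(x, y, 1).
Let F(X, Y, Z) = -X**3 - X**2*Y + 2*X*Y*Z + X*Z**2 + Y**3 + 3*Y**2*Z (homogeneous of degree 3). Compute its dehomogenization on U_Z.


f(x, y) = -x**3 - x**2*y + 2*x*y + x + y**3 + 3*y**2

On U_Z we set Z = 1. Each monomial c·X^i·Y^j·Z^k in F becomes c·x^i·y^j·1^k = c·x^i·y^j.
Substituting Z = 1: F(X, Y, 1) = -x**3 - x**2*y + 2*x*y + x + y**3 + 3*y**2.
Note: deg(f) ≤ deg(F) = 3; strict inequality happens when F is divisible by Z (lost terms).


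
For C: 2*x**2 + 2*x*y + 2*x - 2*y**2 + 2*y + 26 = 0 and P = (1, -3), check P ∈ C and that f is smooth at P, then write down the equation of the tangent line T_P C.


Tangent line at P: 16*y + 48 = 0.

Step 1: f(1, -3) = 0, so P lies on C.
Step 2: partial derivatives
  f_x(x, y) = 4*x + 2*y + 2, f_y(x, y) = 2*x - 4*y + 2.
  f_x(P) = 0, f_y(P) = 16 (gradient nonzero, so P is smooth).
Step 3: tangent line at P: 0·(x − 1) + 16·(y − -3) = 0.
Expanding: 16*y + 48 = 0.


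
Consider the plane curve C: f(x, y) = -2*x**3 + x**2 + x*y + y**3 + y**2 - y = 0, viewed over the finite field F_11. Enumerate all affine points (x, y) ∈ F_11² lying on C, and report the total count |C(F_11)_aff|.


Affine F_11-points: {(0, 0), (0, 3), (0, 7), (1, 2), (2, 5), (2, 8), (5, 5), (6, 0), (6, 2), (6, 8), (7, 3), (9, 4), (9, 8), (9, 9), (10, 2), (10, 3), (10, 5)}; count = 17.

For each of the 121 pairs (x, y) ∈ F_11², evaluate f(x, y) mod 11. Record the zeros.
  x = 0: [0↦0, 1↦1, 2↦10, 3↦0, 4↦10, 5↦2, 6↦4, 7↦0, 8↦7, 9↦9, 10↦1]  zeros at y ∈ {0, 3, 7}
  x = 1: [0↦10, 1↦1, 2↦0, 3↦2, 4↦2, 5↦6, 6↦9, 7↦6, 8↦3, 9↦6, 10↦10]  zeros at y ∈ {2}
  x = 2: [0↦10, 1↦2, 2↦2, 3↦5, 4↦6, 5↦0, 6↦4, 7↦2, 8↦0, 9↦4, 10↦9]  zeros at y ∈ {5, 8}
  x = 3: [0↦10, 1↦3, 2↦4, 3↦8, 4↦10, 5↦5, 6↦10, 7↦9, 8↦8, 9↦2, 10↦8]  zeros at y ∈ ∅
  x = 4: [0↦9, 1↦3, 2↦5, 3↦10, 4↦2, 5↦9, 6↦4, 7↦4, 8↦4, 9↦10, 10↦6]  zeros at y ∈ ∅
  x = 5: [0↦6, 1↦1, 2↦4, 3↦10, 4↦3, 5↦0, 6↦7, 7↦8, 8↦9, 9↦5, 10↦2]  zeros at y ∈ {5}
  x = 6: [0↦0, 1↦7, 2↦0, 3↦7, 4↦1, 5↦10, 6↦7, 7↦9, 8↦0, 9↦8, 10↦6]  zeros at y ∈ {0, 2, 8}
  x = 7: [0↦1, 1↦9, 2↦3, 3↦0, 4↦6, 5↦5, 6↦3, 7↦6, 8↦9, 9↦7, 10↦6]  zeros at y ∈ {3}
  x = 8: [0↦8, 1↦6, 2↦1, 3↦10, 4↦6, 5↦6, 6↦5, 7↦9, 8↦2, 9↦1, 10↦1]  zeros at y ∈ ∅
  x = 9: [0↦9, 1↦8, 2↦4, 3↦3, 4↦0, 5↦1, 6↦1, 7↦6, 8↦0, 9↦0, 10↦1]  zeros at y ∈ {4, 8, 9}
  x = 10: [0↦3, 1↦3, 2↦0, 3↦0, 4↦9, 5↦0, 6↦1, 7↦7, 8↦2, 9↦3, 10↦5]  zeros at y ∈ {2, 3, 5}
Collecting zeros: affine points = {(0, 0), (0, 3), (0, 7), (1, 2), (2, 5), (2, 8), (5, 5), (6, 0), (6, 2), (6, 8), (7, 3), (9, 4), (9, 8), (9, 9), (10, 2), (10, 3), (10, 5)}.
Total count |C(F_11)_aff| = 17.


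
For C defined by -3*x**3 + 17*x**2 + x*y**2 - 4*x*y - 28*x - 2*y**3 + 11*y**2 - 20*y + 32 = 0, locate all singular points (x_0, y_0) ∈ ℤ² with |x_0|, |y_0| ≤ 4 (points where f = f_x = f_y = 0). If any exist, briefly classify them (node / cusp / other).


Singular points: {(2, 2)}; classification: node.

Compute partial derivatives:
  f_x = -9*x**2 + 34*x + y**2 - 4*y - 28.
  f_y = 2*x*y - 4*x - 6*y**2 + 22*y - 20.
Scan x_0 ∈ {−4, ..., 4}. For each x_0, f_y(x_0, y) is a polynomial in y; find its integer roots y ∈ {−4, ..., 4}, then test f_x and f at those candidates.
  x = -4: f_y(-4, y) = -6*y**2 + 14*y - 4; vanishes at y ∈ {2}. (-4, 2): f_x = -312 ≠ 0.
  x = -3: f_y(-3, y) = -6*y**2 + 16*y - 8; vanishes at y ∈ {2}. (-3, 2): f_x = -215 ≠ 0.
  x = -2: f_y(-2, y) = -6*y**2 + 18*y - 12; vanishes at y ∈ {1, 2}. (-2, 1): f_x = -135 ≠ 0; (-2, 2): f_x = -136 ≠ 0.
  x = -1: f_y(-1, y) = -6*y**2 + 20*y - 16; vanishes at y ∈ {2}. (-1, 2): f_x = -75 ≠ 0.
  x = 0: f_y(0, y) = -6*y**2 + 22*y - 20; vanishes at y ∈ {2}. (0, 2): f_x = -32 ≠ 0.
  x = 1: f_y(1, y) = -6*y**2 + 24*y - 24; vanishes at y ∈ {2}. (1, 2): f_x = -7 ≠ 0.
  x = 2: f_y(2, y) = -6*y**2 + 26*y - 28; vanishes at y ∈ {2}. (2, 2): f_x = 0, f = 0 — SINGULAR.
  x = 3: f_y(3, y) = -6*y**2 + 28*y - 32; vanishes at y ∈ {2}. (3, 2): f_x = -11 ≠ 0.
  x = 4: f_y(4, y) = -6*y**2 + 30*y - 36; vanishes at y ∈ {2, 3}. (4, 2): f_x = -40 ≠ 0; (4, 3): f_x = -39 ≠ 0.
Only singular point on the grid: (2, 2).
Classify: substitute x = 2 + u, y = 2 + v and expand: f = -3*u**3 - u**2 + u*v**2 - 2*v**3 + v**2.
No constant or linear terms (consistent with a singular point). Quadratic part: -u**2 + v**2. Cubic part: -3*u**3 + u*v**2 - 2*v**3.
The quadratic part v**2 - u**2 = (v − u)(v + u) splits into two distinct linear factors, so there are two distinct tangent lines y − 2 = ±(x − 2) — this is a node (ordinary double point).
Classification: node.
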